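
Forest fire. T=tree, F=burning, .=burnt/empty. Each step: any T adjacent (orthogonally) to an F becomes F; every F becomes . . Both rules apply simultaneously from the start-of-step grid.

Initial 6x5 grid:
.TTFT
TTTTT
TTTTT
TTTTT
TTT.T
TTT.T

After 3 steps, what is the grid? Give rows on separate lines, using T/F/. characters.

Step 1: 3 trees catch fire, 1 burn out
  .TF.F
  TTTFT
  TTTTT
  TTTTT
  TTT.T
  TTT.T
Step 2: 4 trees catch fire, 3 burn out
  .F...
  TTF.F
  TTTFT
  TTTTT
  TTT.T
  TTT.T
Step 3: 4 trees catch fire, 4 burn out
  .....
  TF...
  TTF.F
  TTTFT
  TTT.T
  TTT.T

.....
TF...
TTF.F
TTTFT
TTT.T
TTT.T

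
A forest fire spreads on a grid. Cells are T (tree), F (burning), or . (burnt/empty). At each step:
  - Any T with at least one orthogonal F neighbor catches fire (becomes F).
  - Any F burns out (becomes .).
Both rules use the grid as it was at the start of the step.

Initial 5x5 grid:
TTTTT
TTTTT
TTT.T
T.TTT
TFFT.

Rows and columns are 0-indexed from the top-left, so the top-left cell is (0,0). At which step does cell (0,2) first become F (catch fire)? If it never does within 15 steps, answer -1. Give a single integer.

Step 1: cell (0,2)='T' (+3 fires, +2 burnt)
Step 2: cell (0,2)='T' (+3 fires, +3 burnt)
Step 3: cell (0,2)='T' (+4 fires, +3 burnt)
Step 4: cell (0,2)='F' (+5 fires, +4 burnt)
  -> target ignites at step 4
Step 5: cell (0,2)='.' (+4 fires, +5 burnt)
Step 6: cell (0,2)='.' (+1 fires, +4 burnt)
Step 7: cell (0,2)='.' (+0 fires, +1 burnt)
  fire out at step 7

4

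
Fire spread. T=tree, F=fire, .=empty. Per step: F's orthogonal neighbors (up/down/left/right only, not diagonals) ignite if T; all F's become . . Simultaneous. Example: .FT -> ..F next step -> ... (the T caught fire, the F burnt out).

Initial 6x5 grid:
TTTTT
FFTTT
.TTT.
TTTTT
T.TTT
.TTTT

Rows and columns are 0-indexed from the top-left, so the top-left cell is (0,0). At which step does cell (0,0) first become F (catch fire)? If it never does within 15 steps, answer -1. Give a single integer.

Step 1: cell (0,0)='F' (+4 fires, +2 burnt)
  -> target ignites at step 1
Step 2: cell (0,0)='.' (+4 fires, +4 burnt)
Step 3: cell (0,0)='.' (+5 fires, +4 burnt)
Step 4: cell (0,0)='.' (+4 fires, +5 burnt)
Step 5: cell (0,0)='.' (+3 fires, +4 burnt)
Step 6: cell (0,0)='.' (+3 fires, +3 burnt)
Step 7: cell (0,0)='.' (+1 fires, +3 burnt)
Step 8: cell (0,0)='.' (+0 fires, +1 burnt)
  fire out at step 8

1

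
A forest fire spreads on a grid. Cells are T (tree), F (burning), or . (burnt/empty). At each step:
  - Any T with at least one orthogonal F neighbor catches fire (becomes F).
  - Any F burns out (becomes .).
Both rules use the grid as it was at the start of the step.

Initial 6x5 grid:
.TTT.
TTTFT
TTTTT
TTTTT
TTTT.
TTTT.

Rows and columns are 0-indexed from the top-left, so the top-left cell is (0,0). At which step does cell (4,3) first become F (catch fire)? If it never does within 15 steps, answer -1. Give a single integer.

Step 1: cell (4,3)='T' (+4 fires, +1 burnt)
Step 2: cell (4,3)='T' (+5 fires, +4 burnt)
Step 3: cell (4,3)='F' (+6 fires, +5 burnt)
  -> target ignites at step 3
Step 4: cell (4,3)='.' (+4 fires, +6 burnt)
Step 5: cell (4,3)='.' (+3 fires, +4 burnt)
Step 6: cell (4,3)='.' (+2 fires, +3 burnt)
Step 7: cell (4,3)='.' (+1 fires, +2 burnt)
Step 8: cell (4,3)='.' (+0 fires, +1 burnt)
  fire out at step 8

3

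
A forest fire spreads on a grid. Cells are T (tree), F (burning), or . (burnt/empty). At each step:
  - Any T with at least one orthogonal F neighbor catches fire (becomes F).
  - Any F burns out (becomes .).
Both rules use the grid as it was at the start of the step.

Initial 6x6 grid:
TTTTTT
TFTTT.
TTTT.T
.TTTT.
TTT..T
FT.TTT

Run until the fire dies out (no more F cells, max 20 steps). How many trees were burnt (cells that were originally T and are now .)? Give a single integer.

Step 1: +6 fires, +2 burnt (F count now 6)
Step 2: +7 fires, +6 burnt (F count now 7)
Step 3: +5 fires, +7 burnt (F count now 5)
Step 4: +2 fires, +5 burnt (F count now 2)
Step 5: +2 fires, +2 burnt (F count now 2)
Step 6: +0 fires, +2 burnt (F count now 0)
Fire out after step 6
Initially T: 27, now '.': 31
Total burnt (originally-T cells now '.'): 22

Answer: 22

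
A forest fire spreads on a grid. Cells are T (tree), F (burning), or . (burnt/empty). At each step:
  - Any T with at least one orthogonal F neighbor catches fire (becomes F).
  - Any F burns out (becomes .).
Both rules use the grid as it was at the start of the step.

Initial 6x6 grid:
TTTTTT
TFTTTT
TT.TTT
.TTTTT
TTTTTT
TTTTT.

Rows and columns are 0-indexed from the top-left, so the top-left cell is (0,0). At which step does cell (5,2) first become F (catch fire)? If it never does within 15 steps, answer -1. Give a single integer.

Step 1: cell (5,2)='T' (+4 fires, +1 burnt)
Step 2: cell (5,2)='T' (+5 fires, +4 burnt)
Step 3: cell (5,2)='T' (+5 fires, +5 burnt)
Step 4: cell (5,2)='T' (+7 fires, +5 burnt)
Step 5: cell (5,2)='F' (+6 fires, +7 burnt)
  -> target ignites at step 5
Step 6: cell (5,2)='.' (+3 fires, +6 burnt)
Step 7: cell (5,2)='.' (+2 fires, +3 burnt)
Step 8: cell (5,2)='.' (+0 fires, +2 burnt)
  fire out at step 8

5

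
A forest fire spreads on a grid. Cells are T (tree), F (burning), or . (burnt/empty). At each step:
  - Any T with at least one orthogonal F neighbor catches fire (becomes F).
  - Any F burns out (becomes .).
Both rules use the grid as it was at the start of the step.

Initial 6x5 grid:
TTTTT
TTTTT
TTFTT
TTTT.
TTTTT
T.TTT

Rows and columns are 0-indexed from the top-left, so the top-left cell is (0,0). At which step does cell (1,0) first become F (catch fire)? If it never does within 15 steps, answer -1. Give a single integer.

Step 1: cell (1,0)='T' (+4 fires, +1 burnt)
Step 2: cell (1,0)='T' (+8 fires, +4 burnt)
Step 3: cell (1,0)='F' (+8 fires, +8 burnt)
  -> target ignites at step 3
Step 4: cell (1,0)='.' (+5 fires, +8 burnt)
Step 5: cell (1,0)='.' (+2 fires, +5 burnt)
Step 6: cell (1,0)='.' (+0 fires, +2 burnt)
  fire out at step 6

3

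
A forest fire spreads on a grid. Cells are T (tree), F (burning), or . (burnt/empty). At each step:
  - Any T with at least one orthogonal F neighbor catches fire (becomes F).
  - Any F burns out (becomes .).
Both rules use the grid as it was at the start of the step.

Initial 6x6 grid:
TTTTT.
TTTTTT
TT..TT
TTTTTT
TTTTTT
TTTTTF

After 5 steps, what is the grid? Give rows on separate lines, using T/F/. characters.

Step 1: 2 trees catch fire, 1 burn out
  TTTTT.
  TTTTTT
  TT..TT
  TTTTTT
  TTTTTF
  TTTTF.
Step 2: 3 trees catch fire, 2 burn out
  TTTTT.
  TTTTTT
  TT..TT
  TTTTTF
  TTTTF.
  TTTF..
Step 3: 4 trees catch fire, 3 burn out
  TTTTT.
  TTTTTT
  TT..TF
  TTTTF.
  TTTF..
  TTF...
Step 4: 5 trees catch fire, 4 burn out
  TTTTT.
  TTTTTF
  TT..F.
  TTTF..
  TTF...
  TF....
Step 5: 4 trees catch fire, 5 burn out
  TTTTT.
  TTTTF.
  TT....
  TTF...
  TF....
  F.....

TTTTT.
TTTTF.
TT....
TTF...
TF....
F.....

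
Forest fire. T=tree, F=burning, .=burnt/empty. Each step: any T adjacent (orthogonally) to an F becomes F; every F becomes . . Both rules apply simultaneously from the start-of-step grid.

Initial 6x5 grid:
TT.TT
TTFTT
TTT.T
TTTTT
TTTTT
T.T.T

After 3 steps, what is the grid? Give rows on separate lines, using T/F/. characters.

Step 1: 3 trees catch fire, 1 burn out
  TT.TT
  TF.FT
  TTF.T
  TTTTT
  TTTTT
  T.T.T
Step 2: 6 trees catch fire, 3 burn out
  TF.FT
  F...F
  TF..T
  TTFTT
  TTTTT
  T.T.T
Step 3: 7 trees catch fire, 6 burn out
  F...F
  .....
  F...F
  TF.FT
  TTFTT
  T.T.T

F...F
.....
F...F
TF.FT
TTFTT
T.T.T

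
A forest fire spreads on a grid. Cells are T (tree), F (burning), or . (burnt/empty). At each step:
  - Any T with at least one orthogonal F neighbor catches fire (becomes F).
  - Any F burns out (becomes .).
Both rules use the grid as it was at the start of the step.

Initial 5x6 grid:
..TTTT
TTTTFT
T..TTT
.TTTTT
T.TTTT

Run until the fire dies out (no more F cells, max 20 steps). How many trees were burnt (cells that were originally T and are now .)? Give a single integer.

Step 1: +4 fires, +1 burnt (F count now 4)
Step 2: +6 fires, +4 burnt (F count now 6)
Step 3: +5 fires, +6 burnt (F count now 5)
Step 4: +4 fires, +5 burnt (F count now 4)
Step 5: +3 fires, +4 burnt (F count now 3)
Step 6: +0 fires, +3 burnt (F count now 0)
Fire out after step 6
Initially T: 23, now '.': 29
Total burnt (originally-T cells now '.'): 22

Answer: 22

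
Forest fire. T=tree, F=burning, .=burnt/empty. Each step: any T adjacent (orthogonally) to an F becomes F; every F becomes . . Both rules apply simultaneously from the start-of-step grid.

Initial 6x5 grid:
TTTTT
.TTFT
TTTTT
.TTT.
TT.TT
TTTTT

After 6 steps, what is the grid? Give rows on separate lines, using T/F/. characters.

Step 1: 4 trees catch fire, 1 burn out
  TTTFT
  .TF.F
  TTTFT
  .TTT.
  TT.TT
  TTTTT
Step 2: 6 trees catch fire, 4 burn out
  TTF.F
  .F...
  TTF.F
  .TTF.
  TT.TT
  TTTTT
Step 3: 4 trees catch fire, 6 burn out
  TF...
  .....
  TF...
  .TF..
  TT.FT
  TTTTT
Step 4: 5 trees catch fire, 4 burn out
  F....
  .....
  F....
  .F...
  TT..F
  TTTFT
Step 5: 3 trees catch fire, 5 burn out
  .....
  .....
  .....
  .....
  TF...
  TTF.F
Step 6: 2 trees catch fire, 3 burn out
  .....
  .....
  .....
  .....
  F....
  TF...

.....
.....
.....
.....
F....
TF...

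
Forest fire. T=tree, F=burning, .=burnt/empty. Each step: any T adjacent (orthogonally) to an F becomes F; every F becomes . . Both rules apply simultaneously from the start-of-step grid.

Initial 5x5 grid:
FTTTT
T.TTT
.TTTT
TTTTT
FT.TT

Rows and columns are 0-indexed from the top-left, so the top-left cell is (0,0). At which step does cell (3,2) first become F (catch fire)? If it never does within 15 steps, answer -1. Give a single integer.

Step 1: cell (3,2)='T' (+4 fires, +2 burnt)
Step 2: cell (3,2)='T' (+2 fires, +4 burnt)
Step 3: cell (3,2)='F' (+4 fires, +2 burnt)
  -> target ignites at step 3
Step 4: cell (3,2)='.' (+4 fires, +4 burnt)
Step 5: cell (3,2)='.' (+4 fires, +4 burnt)
Step 6: cell (3,2)='.' (+2 fires, +4 burnt)
Step 7: cell (3,2)='.' (+0 fires, +2 burnt)
  fire out at step 7

3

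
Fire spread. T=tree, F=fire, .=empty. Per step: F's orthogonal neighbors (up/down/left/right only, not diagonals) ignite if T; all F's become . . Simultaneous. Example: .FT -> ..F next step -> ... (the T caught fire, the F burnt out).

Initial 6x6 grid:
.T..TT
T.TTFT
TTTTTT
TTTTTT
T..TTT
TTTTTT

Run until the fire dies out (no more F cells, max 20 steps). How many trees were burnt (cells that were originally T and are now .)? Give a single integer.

Step 1: +4 fires, +1 burnt (F count now 4)
Step 2: +5 fires, +4 burnt (F count now 5)
Step 3: +4 fires, +5 burnt (F count now 4)
Step 4: +5 fires, +4 burnt (F count now 5)
Step 5: +4 fires, +5 burnt (F count now 4)
Step 6: +3 fires, +4 burnt (F count now 3)
Step 7: +2 fires, +3 burnt (F count now 2)
Step 8: +1 fires, +2 burnt (F count now 1)
Step 9: +0 fires, +1 burnt (F count now 0)
Fire out after step 9
Initially T: 29, now '.': 35
Total burnt (originally-T cells now '.'): 28

Answer: 28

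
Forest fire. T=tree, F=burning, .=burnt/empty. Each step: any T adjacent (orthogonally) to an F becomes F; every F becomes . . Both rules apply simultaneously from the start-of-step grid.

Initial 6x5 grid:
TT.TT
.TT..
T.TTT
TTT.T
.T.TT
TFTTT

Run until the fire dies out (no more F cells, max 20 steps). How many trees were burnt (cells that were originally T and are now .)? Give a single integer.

Step 1: +3 fires, +1 burnt (F count now 3)
Step 2: +2 fires, +3 burnt (F count now 2)
Step 3: +4 fires, +2 burnt (F count now 4)
Step 4: +3 fires, +4 burnt (F count now 3)
Step 5: +3 fires, +3 burnt (F count now 3)
Step 6: +2 fires, +3 burnt (F count now 2)
Step 7: +1 fires, +2 burnt (F count now 1)
Step 8: +1 fires, +1 burnt (F count now 1)
Step 9: +0 fires, +1 burnt (F count now 0)
Fire out after step 9
Initially T: 21, now '.': 28
Total burnt (originally-T cells now '.'): 19

Answer: 19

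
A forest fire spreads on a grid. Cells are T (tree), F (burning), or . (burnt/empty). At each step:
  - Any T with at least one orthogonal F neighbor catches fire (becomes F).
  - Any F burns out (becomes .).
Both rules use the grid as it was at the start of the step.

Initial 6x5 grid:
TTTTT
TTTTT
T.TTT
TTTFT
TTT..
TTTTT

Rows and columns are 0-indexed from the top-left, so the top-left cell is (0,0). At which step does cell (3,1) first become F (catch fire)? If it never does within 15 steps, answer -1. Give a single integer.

Step 1: cell (3,1)='T' (+3 fires, +1 burnt)
Step 2: cell (3,1)='F' (+5 fires, +3 burnt)
  -> target ignites at step 2
Step 3: cell (3,1)='.' (+6 fires, +5 burnt)
Step 4: cell (3,1)='.' (+7 fires, +6 burnt)
Step 5: cell (3,1)='.' (+4 fires, +7 burnt)
Step 6: cell (3,1)='.' (+1 fires, +4 burnt)
Step 7: cell (3,1)='.' (+0 fires, +1 burnt)
  fire out at step 7

2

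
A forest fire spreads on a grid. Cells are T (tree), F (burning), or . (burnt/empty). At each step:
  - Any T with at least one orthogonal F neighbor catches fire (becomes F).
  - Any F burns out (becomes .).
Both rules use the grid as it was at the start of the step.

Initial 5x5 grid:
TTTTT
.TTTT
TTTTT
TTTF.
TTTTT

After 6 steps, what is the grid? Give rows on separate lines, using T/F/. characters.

Step 1: 3 trees catch fire, 1 burn out
  TTTTT
  .TTTT
  TTTFT
  TTF..
  TTTFT
Step 2: 6 trees catch fire, 3 burn out
  TTTTT
  .TTFT
  TTF.F
  TF...
  TTF.F
Step 3: 6 trees catch fire, 6 burn out
  TTTFT
  .TF.F
  TF...
  F....
  TF...
Step 4: 5 trees catch fire, 6 burn out
  TTF.F
  .F...
  F....
  .....
  F....
Step 5: 1 trees catch fire, 5 burn out
  TF...
  .....
  .....
  .....
  .....
Step 6: 1 trees catch fire, 1 burn out
  F....
  .....
  .....
  .....
  .....

F....
.....
.....
.....
.....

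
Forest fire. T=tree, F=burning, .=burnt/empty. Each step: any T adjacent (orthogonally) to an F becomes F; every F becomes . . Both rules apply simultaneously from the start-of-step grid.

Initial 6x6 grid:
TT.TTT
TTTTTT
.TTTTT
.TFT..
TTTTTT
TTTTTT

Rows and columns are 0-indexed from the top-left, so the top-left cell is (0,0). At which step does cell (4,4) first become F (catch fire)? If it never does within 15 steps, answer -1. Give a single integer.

Step 1: cell (4,4)='T' (+4 fires, +1 burnt)
Step 2: cell (4,4)='T' (+6 fires, +4 burnt)
Step 3: cell (4,4)='F' (+7 fires, +6 burnt)
  -> target ignites at step 3
Step 4: cell (4,4)='.' (+8 fires, +7 burnt)
Step 5: cell (4,4)='.' (+4 fires, +8 burnt)
Step 6: cell (4,4)='.' (+1 fires, +4 burnt)
Step 7: cell (4,4)='.' (+0 fires, +1 burnt)
  fire out at step 7

3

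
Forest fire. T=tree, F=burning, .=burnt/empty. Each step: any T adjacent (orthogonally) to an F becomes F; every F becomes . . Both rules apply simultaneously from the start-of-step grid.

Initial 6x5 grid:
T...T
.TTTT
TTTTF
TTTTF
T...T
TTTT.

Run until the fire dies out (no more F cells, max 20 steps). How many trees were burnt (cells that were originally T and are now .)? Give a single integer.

Step 1: +4 fires, +2 burnt (F count now 4)
Step 2: +4 fires, +4 burnt (F count now 4)
Step 3: +3 fires, +4 burnt (F count now 3)
Step 4: +3 fires, +3 burnt (F count now 3)
Step 5: +1 fires, +3 burnt (F count now 1)
Step 6: +1 fires, +1 burnt (F count now 1)
Step 7: +1 fires, +1 burnt (F count now 1)
Step 8: +1 fires, +1 burnt (F count now 1)
Step 9: +1 fires, +1 burnt (F count now 1)
Step 10: +0 fires, +1 burnt (F count now 0)
Fire out after step 10
Initially T: 20, now '.': 29
Total burnt (originally-T cells now '.'): 19

Answer: 19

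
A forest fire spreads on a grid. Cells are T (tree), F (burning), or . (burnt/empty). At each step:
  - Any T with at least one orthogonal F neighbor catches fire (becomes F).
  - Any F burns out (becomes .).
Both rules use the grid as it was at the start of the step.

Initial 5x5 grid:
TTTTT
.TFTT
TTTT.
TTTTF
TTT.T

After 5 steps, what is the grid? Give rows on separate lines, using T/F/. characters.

Step 1: 6 trees catch fire, 2 burn out
  TTFTT
  .F.FT
  TTFT.
  TTTF.
  TTT.F
Step 2: 6 trees catch fire, 6 burn out
  TF.FT
  ....F
  TF.F.
  TTF..
  TTT..
Step 3: 5 trees catch fire, 6 burn out
  F...F
  .....
  F....
  TF...
  TTF..
Step 4: 2 trees catch fire, 5 burn out
  .....
  .....
  .....
  F....
  TF...
Step 5: 1 trees catch fire, 2 burn out
  .....
  .....
  .....
  .....
  F....

.....
.....
.....
.....
F....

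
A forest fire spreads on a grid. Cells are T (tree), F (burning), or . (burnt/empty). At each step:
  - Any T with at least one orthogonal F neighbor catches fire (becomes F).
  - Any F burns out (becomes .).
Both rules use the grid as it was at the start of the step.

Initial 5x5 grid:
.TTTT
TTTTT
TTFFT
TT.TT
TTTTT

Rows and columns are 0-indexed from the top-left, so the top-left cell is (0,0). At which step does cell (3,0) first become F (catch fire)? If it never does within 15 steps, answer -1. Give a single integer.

Step 1: cell (3,0)='T' (+5 fires, +2 burnt)
Step 2: cell (3,0)='T' (+8 fires, +5 burnt)
Step 3: cell (3,0)='F' (+7 fires, +8 burnt)
  -> target ignites at step 3
Step 4: cell (3,0)='.' (+1 fires, +7 burnt)
Step 5: cell (3,0)='.' (+0 fires, +1 burnt)
  fire out at step 5

3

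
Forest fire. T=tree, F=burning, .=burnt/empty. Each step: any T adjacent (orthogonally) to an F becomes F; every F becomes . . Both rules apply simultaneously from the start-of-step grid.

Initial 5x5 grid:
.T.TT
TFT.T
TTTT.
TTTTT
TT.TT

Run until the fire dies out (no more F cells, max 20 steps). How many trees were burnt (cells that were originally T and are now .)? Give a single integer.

Step 1: +4 fires, +1 burnt (F count now 4)
Step 2: +3 fires, +4 burnt (F count now 3)
Step 3: +4 fires, +3 burnt (F count now 4)
Step 4: +2 fires, +4 burnt (F count now 2)
Step 5: +2 fires, +2 burnt (F count now 2)
Step 6: +1 fires, +2 burnt (F count now 1)
Step 7: +0 fires, +1 burnt (F count now 0)
Fire out after step 7
Initially T: 19, now '.': 22
Total burnt (originally-T cells now '.'): 16

Answer: 16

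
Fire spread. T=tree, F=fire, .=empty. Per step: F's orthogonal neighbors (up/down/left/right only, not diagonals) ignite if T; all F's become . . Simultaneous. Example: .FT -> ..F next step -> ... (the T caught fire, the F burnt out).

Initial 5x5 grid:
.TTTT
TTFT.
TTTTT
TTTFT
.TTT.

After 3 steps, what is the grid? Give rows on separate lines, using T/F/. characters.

Step 1: 8 trees catch fire, 2 burn out
  .TFTT
  TF.F.
  TTFFT
  TTF.F
  .TTF.
Step 2: 7 trees catch fire, 8 burn out
  .F.FT
  F....
  TF..F
  TF...
  .TF..
Step 3: 4 trees catch fire, 7 burn out
  ....F
  .....
  F....
  F....
  .F...

....F
.....
F....
F....
.F...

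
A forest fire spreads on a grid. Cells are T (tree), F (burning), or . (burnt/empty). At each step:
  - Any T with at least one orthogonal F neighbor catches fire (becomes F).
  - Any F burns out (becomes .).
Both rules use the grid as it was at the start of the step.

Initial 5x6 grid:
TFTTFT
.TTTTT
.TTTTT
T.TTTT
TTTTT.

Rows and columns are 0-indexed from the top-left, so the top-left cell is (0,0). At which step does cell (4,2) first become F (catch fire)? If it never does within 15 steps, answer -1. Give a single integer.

Step 1: cell (4,2)='T' (+6 fires, +2 burnt)
Step 2: cell (4,2)='T' (+5 fires, +6 burnt)
Step 3: cell (4,2)='T' (+4 fires, +5 burnt)
Step 4: cell (4,2)='T' (+4 fires, +4 burnt)
Step 5: cell (4,2)='F' (+2 fires, +4 burnt)
  -> target ignites at step 5
Step 6: cell (4,2)='.' (+1 fires, +2 burnt)
Step 7: cell (4,2)='.' (+1 fires, +1 burnt)
Step 8: cell (4,2)='.' (+1 fires, +1 burnt)
Step 9: cell (4,2)='.' (+0 fires, +1 burnt)
  fire out at step 9

5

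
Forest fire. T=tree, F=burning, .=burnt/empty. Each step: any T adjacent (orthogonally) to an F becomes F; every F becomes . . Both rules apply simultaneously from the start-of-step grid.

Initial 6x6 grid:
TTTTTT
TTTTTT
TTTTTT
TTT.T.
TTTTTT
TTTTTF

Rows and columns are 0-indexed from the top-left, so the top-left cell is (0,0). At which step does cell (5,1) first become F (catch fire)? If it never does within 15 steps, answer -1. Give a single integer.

Step 1: cell (5,1)='T' (+2 fires, +1 burnt)
Step 2: cell (5,1)='T' (+2 fires, +2 burnt)
Step 3: cell (5,1)='T' (+3 fires, +2 burnt)
Step 4: cell (5,1)='F' (+3 fires, +3 burnt)
  -> target ignites at step 4
Step 5: cell (5,1)='.' (+6 fires, +3 burnt)
Step 6: cell (5,1)='.' (+6 fires, +6 burnt)
Step 7: cell (5,1)='.' (+5 fires, +6 burnt)
Step 8: cell (5,1)='.' (+3 fires, +5 burnt)
Step 9: cell (5,1)='.' (+2 fires, +3 burnt)
Step 10: cell (5,1)='.' (+1 fires, +2 burnt)
Step 11: cell (5,1)='.' (+0 fires, +1 burnt)
  fire out at step 11

4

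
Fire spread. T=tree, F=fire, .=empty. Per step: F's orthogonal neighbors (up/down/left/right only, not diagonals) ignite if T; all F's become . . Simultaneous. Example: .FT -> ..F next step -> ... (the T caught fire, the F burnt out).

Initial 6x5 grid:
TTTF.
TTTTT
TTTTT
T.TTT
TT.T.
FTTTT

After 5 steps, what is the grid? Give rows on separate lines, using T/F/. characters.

Step 1: 4 trees catch fire, 2 burn out
  TTF..
  TTTFT
  TTTTT
  T.TTT
  FT.T.
  .FTTT
Step 2: 7 trees catch fire, 4 burn out
  TF...
  TTF.F
  TTTFT
  F.TTT
  .F.T.
  ..FTT
Step 3: 7 trees catch fire, 7 burn out
  F....
  TF...
  FTF.F
  ..TFT
  ...T.
  ...FT
Step 4: 6 trees catch fire, 7 burn out
  .....
  F....
  .F...
  ..F.F
  ...F.
  ....F
Step 5: 0 trees catch fire, 6 burn out
  .....
  .....
  .....
  .....
  .....
  .....

.....
.....
.....
.....
.....
.....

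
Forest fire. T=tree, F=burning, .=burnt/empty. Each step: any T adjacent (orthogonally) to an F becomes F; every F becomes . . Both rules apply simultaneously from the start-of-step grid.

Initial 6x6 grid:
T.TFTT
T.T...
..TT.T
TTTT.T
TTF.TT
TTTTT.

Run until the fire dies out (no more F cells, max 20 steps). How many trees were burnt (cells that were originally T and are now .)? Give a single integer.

Step 1: +5 fires, +2 burnt (F count now 5)
Step 2: +8 fires, +5 burnt (F count now 8)
Step 3: +4 fires, +8 burnt (F count now 4)
Step 4: +1 fires, +4 burnt (F count now 1)
Step 5: +1 fires, +1 burnt (F count now 1)
Step 6: +1 fires, +1 burnt (F count now 1)
Step 7: +1 fires, +1 burnt (F count now 1)
Step 8: +0 fires, +1 burnt (F count now 0)
Fire out after step 8
Initially T: 23, now '.': 34
Total burnt (originally-T cells now '.'): 21

Answer: 21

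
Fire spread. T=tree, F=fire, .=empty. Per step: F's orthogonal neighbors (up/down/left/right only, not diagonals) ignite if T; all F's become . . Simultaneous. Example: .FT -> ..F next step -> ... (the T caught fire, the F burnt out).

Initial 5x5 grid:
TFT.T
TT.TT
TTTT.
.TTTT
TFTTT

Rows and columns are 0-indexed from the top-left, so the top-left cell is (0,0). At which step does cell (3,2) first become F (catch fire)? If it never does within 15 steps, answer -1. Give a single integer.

Step 1: cell (3,2)='T' (+6 fires, +2 burnt)
Step 2: cell (3,2)='F' (+4 fires, +6 burnt)
  -> target ignites at step 2
Step 3: cell (3,2)='.' (+4 fires, +4 burnt)
Step 4: cell (3,2)='.' (+2 fires, +4 burnt)
Step 5: cell (3,2)='.' (+1 fires, +2 burnt)
Step 6: cell (3,2)='.' (+1 fires, +1 burnt)
Step 7: cell (3,2)='.' (+1 fires, +1 burnt)
Step 8: cell (3,2)='.' (+0 fires, +1 burnt)
  fire out at step 8

2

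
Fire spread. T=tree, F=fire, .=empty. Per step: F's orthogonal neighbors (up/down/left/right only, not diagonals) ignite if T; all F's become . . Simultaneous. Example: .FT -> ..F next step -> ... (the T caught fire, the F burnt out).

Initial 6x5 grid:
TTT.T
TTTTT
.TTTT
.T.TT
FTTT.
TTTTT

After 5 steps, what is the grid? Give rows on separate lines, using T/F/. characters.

Step 1: 2 trees catch fire, 1 burn out
  TTT.T
  TTTTT
  .TTTT
  .T.TT
  .FTT.
  FTTTT
Step 2: 3 trees catch fire, 2 burn out
  TTT.T
  TTTTT
  .TTTT
  .F.TT
  ..FT.
  .FTTT
Step 3: 3 trees catch fire, 3 burn out
  TTT.T
  TTTTT
  .FTTT
  ...TT
  ...F.
  ..FTT
Step 4: 4 trees catch fire, 3 burn out
  TTT.T
  TFTTT
  ..FTT
  ...FT
  .....
  ...FT
Step 5: 6 trees catch fire, 4 burn out
  TFT.T
  F.FTT
  ...FT
  ....F
  .....
  ....F

TFT.T
F.FTT
...FT
....F
.....
....F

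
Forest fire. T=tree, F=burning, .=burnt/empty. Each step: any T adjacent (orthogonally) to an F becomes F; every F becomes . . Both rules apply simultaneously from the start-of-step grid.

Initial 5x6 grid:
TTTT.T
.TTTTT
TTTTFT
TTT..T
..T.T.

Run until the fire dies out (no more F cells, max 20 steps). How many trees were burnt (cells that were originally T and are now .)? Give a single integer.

Step 1: +3 fires, +1 burnt (F count now 3)
Step 2: +4 fires, +3 burnt (F count now 4)
Step 3: +5 fires, +4 burnt (F count now 5)
Step 4: +5 fires, +5 burnt (F count now 5)
Step 5: +2 fires, +5 burnt (F count now 2)
Step 6: +1 fires, +2 burnt (F count now 1)
Step 7: +0 fires, +1 burnt (F count now 0)
Fire out after step 7
Initially T: 21, now '.': 29
Total burnt (originally-T cells now '.'): 20

Answer: 20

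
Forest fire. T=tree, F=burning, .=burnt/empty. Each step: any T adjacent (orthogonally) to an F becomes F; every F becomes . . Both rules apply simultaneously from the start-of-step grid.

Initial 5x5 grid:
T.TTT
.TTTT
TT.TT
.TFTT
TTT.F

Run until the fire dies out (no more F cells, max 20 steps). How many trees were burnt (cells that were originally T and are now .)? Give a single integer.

Answer: 17

Derivation:
Step 1: +4 fires, +2 burnt (F count now 4)
Step 2: +4 fires, +4 burnt (F count now 4)
Step 3: +5 fires, +4 burnt (F count now 5)
Step 4: +3 fires, +5 burnt (F count now 3)
Step 5: +1 fires, +3 burnt (F count now 1)
Step 6: +0 fires, +1 burnt (F count now 0)
Fire out after step 6
Initially T: 18, now '.': 24
Total burnt (originally-T cells now '.'): 17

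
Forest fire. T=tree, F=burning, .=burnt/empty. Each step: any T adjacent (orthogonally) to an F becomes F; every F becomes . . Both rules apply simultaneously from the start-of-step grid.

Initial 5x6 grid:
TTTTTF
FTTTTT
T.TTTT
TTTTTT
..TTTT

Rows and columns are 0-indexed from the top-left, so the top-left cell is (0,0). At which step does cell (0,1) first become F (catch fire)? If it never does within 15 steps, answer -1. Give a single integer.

Step 1: cell (0,1)='T' (+5 fires, +2 burnt)
Step 2: cell (0,1)='F' (+6 fires, +5 burnt)
  -> target ignites at step 2
Step 3: cell (0,1)='.' (+6 fires, +6 burnt)
Step 4: cell (0,1)='.' (+4 fires, +6 burnt)
Step 5: cell (0,1)='.' (+3 fires, +4 burnt)
Step 6: cell (0,1)='.' (+1 fires, +3 burnt)
Step 7: cell (0,1)='.' (+0 fires, +1 burnt)
  fire out at step 7

2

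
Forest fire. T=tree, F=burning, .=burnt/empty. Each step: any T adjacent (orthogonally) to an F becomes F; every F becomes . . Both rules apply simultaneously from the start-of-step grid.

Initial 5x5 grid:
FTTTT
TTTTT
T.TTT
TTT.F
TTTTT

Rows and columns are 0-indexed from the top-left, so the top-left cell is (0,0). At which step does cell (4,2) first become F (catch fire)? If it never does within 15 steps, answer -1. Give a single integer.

Step 1: cell (4,2)='T' (+4 fires, +2 burnt)
Step 2: cell (4,2)='T' (+6 fires, +4 burnt)
Step 3: cell (4,2)='F' (+7 fires, +6 burnt)
  -> target ignites at step 3
Step 4: cell (4,2)='.' (+4 fires, +7 burnt)
Step 5: cell (4,2)='.' (+0 fires, +4 burnt)
  fire out at step 5

3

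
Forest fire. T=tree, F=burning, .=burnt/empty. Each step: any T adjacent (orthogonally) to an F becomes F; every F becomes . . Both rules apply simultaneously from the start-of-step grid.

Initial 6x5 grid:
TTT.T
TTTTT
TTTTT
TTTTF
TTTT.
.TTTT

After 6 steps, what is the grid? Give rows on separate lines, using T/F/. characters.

Step 1: 2 trees catch fire, 1 burn out
  TTT.T
  TTTTT
  TTTTF
  TTTF.
  TTTT.
  .TTTT
Step 2: 4 trees catch fire, 2 burn out
  TTT.T
  TTTTF
  TTTF.
  TTF..
  TTTF.
  .TTTT
Step 3: 6 trees catch fire, 4 burn out
  TTT.F
  TTTF.
  TTF..
  TF...
  TTF..
  .TTFT
Step 4: 6 trees catch fire, 6 burn out
  TTT..
  TTF..
  TF...
  F....
  TF...
  .TF.F
Step 5: 5 trees catch fire, 6 burn out
  TTF..
  TF...
  F....
  .....
  F....
  .F...
Step 6: 2 trees catch fire, 5 burn out
  TF...
  F....
  .....
  .....
  .....
  .....

TF...
F....
.....
.....
.....
.....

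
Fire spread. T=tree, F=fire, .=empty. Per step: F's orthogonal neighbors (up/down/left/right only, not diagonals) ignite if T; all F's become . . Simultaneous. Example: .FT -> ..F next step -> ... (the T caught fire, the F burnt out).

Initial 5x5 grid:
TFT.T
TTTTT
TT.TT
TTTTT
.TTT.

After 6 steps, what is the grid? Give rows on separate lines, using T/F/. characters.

Step 1: 3 trees catch fire, 1 burn out
  F.F.T
  TFTTT
  TT.TT
  TTTTT
  .TTT.
Step 2: 3 trees catch fire, 3 burn out
  ....T
  F.FTT
  TF.TT
  TTTTT
  .TTT.
Step 3: 3 trees catch fire, 3 burn out
  ....T
  ...FT
  F..TT
  TFTTT
  .TTT.
Step 4: 5 trees catch fire, 3 burn out
  ....T
  ....F
  ...FT
  F.FTT
  .FTT.
Step 5: 4 trees catch fire, 5 burn out
  ....F
  .....
  ....F
  ...FT
  ..FT.
Step 6: 2 trees catch fire, 4 burn out
  .....
  .....
  .....
  ....F
  ...F.

.....
.....
.....
....F
...F.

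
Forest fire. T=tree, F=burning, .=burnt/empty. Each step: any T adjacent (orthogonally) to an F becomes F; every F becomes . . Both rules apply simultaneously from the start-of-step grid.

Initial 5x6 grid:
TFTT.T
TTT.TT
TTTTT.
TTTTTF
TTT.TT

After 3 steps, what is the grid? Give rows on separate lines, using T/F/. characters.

Step 1: 5 trees catch fire, 2 burn out
  F.FT.T
  TFT.TT
  TTTTT.
  TTTTF.
  TTT.TF
Step 2: 7 trees catch fire, 5 burn out
  ...F.T
  F.F.TT
  TFTTF.
  TTTF..
  TTT.F.
Step 3: 6 trees catch fire, 7 burn out
  .....T
  ....FT
  F.FF..
  TFF...
  TTT...

.....T
....FT
F.FF..
TFF...
TTT...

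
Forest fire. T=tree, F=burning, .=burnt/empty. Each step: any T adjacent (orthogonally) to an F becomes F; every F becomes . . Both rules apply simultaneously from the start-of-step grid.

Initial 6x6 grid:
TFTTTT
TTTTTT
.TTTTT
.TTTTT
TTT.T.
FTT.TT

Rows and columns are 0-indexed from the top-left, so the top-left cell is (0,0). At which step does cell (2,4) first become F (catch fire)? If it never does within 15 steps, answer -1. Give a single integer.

Step 1: cell (2,4)='T' (+5 fires, +2 burnt)
Step 2: cell (2,4)='T' (+6 fires, +5 burnt)
Step 3: cell (2,4)='T' (+5 fires, +6 burnt)
Step 4: cell (2,4)='T' (+4 fires, +5 burnt)
Step 5: cell (2,4)='F' (+3 fires, +4 burnt)
  -> target ignites at step 5
Step 6: cell (2,4)='.' (+2 fires, +3 burnt)
Step 7: cell (2,4)='.' (+2 fires, +2 burnt)
Step 8: cell (2,4)='.' (+1 fires, +2 burnt)
Step 9: cell (2,4)='.' (+1 fires, +1 burnt)
Step 10: cell (2,4)='.' (+0 fires, +1 burnt)
  fire out at step 10

5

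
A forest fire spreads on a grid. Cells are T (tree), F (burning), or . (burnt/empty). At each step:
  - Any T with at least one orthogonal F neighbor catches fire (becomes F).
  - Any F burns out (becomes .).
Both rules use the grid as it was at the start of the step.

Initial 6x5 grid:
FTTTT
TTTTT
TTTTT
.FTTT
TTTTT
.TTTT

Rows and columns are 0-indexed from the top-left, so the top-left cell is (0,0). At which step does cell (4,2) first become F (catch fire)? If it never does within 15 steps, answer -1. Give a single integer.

Step 1: cell (4,2)='T' (+5 fires, +2 burnt)
Step 2: cell (4,2)='F' (+8 fires, +5 burnt)
  -> target ignites at step 2
Step 3: cell (4,2)='.' (+6 fires, +8 burnt)
Step 4: cell (4,2)='.' (+5 fires, +6 burnt)
Step 5: cell (4,2)='.' (+2 fires, +5 burnt)
Step 6: cell (4,2)='.' (+0 fires, +2 burnt)
  fire out at step 6

2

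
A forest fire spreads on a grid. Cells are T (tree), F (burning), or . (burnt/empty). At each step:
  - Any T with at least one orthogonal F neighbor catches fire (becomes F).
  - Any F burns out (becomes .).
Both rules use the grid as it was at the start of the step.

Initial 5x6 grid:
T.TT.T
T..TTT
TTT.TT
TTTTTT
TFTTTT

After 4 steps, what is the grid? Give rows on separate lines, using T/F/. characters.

Step 1: 3 trees catch fire, 1 burn out
  T.TT.T
  T..TTT
  TTT.TT
  TFTTTT
  F.FTTT
Step 2: 4 trees catch fire, 3 burn out
  T.TT.T
  T..TTT
  TFT.TT
  F.FTTT
  ...FTT
Step 3: 4 trees catch fire, 4 burn out
  T.TT.T
  T..TTT
  F.F.TT
  ...FTT
  ....FT
Step 4: 3 trees catch fire, 4 burn out
  T.TT.T
  F..TTT
  ....TT
  ....FT
  .....F

T.TT.T
F..TTT
....TT
....FT
.....F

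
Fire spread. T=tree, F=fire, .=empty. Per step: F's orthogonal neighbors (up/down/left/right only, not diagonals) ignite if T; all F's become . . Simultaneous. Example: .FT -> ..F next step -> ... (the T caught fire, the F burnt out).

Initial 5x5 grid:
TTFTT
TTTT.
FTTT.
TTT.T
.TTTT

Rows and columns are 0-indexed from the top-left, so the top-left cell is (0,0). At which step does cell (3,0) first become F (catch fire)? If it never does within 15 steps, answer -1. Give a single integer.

Step 1: cell (3,0)='F' (+6 fires, +2 burnt)
  -> target ignites at step 1
Step 2: cell (3,0)='.' (+6 fires, +6 burnt)
Step 3: cell (3,0)='.' (+3 fires, +6 burnt)
Step 4: cell (3,0)='.' (+1 fires, +3 burnt)
Step 5: cell (3,0)='.' (+1 fires, +1 burnt)
Step 6: cell (3,0)='.' (+1 fires, +1 burnt)
Step 7: cell (3,0)='.' (+1 fires, +1 burnt)
Step 8: cell (3,0)='.' (+0 fires, +1 burnt)
  fire out at step 8

1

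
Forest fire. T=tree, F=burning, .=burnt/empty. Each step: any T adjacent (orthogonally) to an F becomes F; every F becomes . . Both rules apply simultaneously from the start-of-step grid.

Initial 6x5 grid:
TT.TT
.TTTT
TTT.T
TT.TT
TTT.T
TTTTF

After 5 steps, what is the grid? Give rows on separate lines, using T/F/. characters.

Step 1: 2 trees catch fire, 1 burn out
  TT.TT
  .TTTT
  TTT.T
  TT.TT
  TTT.F
  TTTF.
Step 2: 2 trees catch fire, 2 burn out
  TT.TT
  .TTTT
  TTT.T
  TT.TF
  TTT..
  TTF..
Step 3: 4 trees catch fire, 2 burn out
  TT.TT
  .TTTT
  TTT.F
  TT.F.
  TTF..
  TF...
Step 4: 3 trees catch fire, 4 burn out
  TT.TT
  .TTTF
  TTT..
  TT...
  TF...
  F....
Step 5: 4 trees catch fire, 3 burn out
  TT.TF
  .TTF.
  TTT..
  TF...
  F....
  .....

TT.TF
.TTF.
TTT..
TF...
F....
.....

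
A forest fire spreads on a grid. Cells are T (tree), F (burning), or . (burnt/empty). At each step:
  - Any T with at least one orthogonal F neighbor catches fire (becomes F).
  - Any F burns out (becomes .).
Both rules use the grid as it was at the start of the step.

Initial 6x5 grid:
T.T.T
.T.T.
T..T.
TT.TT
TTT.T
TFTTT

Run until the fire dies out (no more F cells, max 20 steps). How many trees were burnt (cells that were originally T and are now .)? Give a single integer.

Step 1: +3 fires, +1 burnt (F count now 3)
Step 2: +4 fires, +3 burnt (F count now 4)
Step 3: +2 fires, +4 burnt (F count now 2)
Step 4: +2 fires, +2 burnt (F count now 2)
Step 5: +1 fires, +2 burnt (F count now 1)
Step 6: +1 fires, +1 burnt (F count now 1)
Step 7: +1 fires, +1 burnt (F count now 1)
Step 8: +1 fires, +1 burnt (F count now 1)
Step 9: +0 fires, +1 burnt (F count now 0)
Fire out after step 9
Initially T: 19, now '.': 26
Total burnt (originally-T cells now '.'): 15

Answer: 15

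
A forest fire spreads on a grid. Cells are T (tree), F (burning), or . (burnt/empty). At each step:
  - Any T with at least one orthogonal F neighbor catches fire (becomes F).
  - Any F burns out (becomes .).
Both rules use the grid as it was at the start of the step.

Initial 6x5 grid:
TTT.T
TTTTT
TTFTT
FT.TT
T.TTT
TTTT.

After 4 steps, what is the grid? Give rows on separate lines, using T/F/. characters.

Step 1: 6 trees catch fire, 2 burn out
  TTT.T
  TTFTT
  FF.FT
  .F.TT
  F.TTT
  TTTT.
Step 2: 7 trees catch fire, 6 burn out
  TTF.T
  FF.FT
  ....F
  ...FT
  ..TTT
  FTTT.
Step 3: 6 trees catch fire, 7 burn out
  FF..T
  ....F
  .....
  ....F
  ..TFT
  .FTT.
Step 4: 5 trees catch fire, 6 burn out
  ....F
  .....
  .....
  .....
  ..F.F
  ..FF.

....F
.....
.....
.....
..F.F
..FF.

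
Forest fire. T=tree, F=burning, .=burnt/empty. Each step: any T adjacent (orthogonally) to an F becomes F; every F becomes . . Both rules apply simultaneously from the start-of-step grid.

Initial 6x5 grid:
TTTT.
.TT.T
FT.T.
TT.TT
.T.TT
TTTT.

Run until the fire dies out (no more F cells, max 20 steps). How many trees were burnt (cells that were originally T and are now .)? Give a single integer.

Answer: 19

Derivation:
Step 1: +2 fires, +1 burnt (F count now 2)
Step 2: +2 fires, +2 burnt (F count now 2)
Step 3: +3 fires, +2 burnt (F count now 3)
Step 4: +3 fires, +3 burnt (F count now 3)
Step 5: +3 fires, +3 burnt (F count now 3)
Step 6: +1 fires, +3 burnt (F count now 1)
Step 7: +1 fires, +1 burnt (F count now 1)
Step 8: +2 fires, +1 burnt (F count now 2)
Step 9: +2 fires, +2 burnt (F count now 2)
Step 10: +0 fires, +2 burnt (F count now 0)
Fire out after step 10
Initially T: 20, now '.': 29
Total burnt (originally-T cells now '.'): 19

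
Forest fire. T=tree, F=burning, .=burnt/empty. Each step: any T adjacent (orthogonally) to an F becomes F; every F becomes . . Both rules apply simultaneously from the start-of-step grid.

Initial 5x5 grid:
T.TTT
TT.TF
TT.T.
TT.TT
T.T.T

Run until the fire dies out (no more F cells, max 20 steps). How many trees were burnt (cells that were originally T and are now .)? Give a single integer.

Answer: 8

Derivation:
Step 1: +2 fires, +1 burnt (F count now 2)
Step 2: +2 fires, +2 burnt (F count now 2)
Step 3: +2 fires, +2 burnt (F count now 2)
Step 4: +1 fires, +2 burnt (F count now 1)
Step 5: +1 fires, +1 burnt (F count now 1)
Step 6: +0 fires, +1 burnt (F count now 0)
Fire out after step 6
Initially T: 17, now '.': 16
Total burnt (originally-T cells now '.'): 8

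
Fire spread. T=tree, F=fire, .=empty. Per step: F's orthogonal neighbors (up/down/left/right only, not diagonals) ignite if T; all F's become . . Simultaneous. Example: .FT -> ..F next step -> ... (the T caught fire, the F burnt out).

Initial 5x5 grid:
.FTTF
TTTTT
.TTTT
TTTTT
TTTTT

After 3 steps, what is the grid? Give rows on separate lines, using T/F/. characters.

Step 1: 4 trees catch fire, 2 burn out
  ..FF.
  TFTTF
  .TTTT
  TTTTT
  TTTTT
Step 2: 5 trees catch fire, 4 burn out
  .....
  F.FF.
  .FTTF
  TTTTT
  TTTTT
Step 3: 4 trees catch fire, 5 burn out
  .....
  .....
  ..FF.
  TFTTF
  TTTTT

.....
.....
..FF.
TFTTF
TTTTT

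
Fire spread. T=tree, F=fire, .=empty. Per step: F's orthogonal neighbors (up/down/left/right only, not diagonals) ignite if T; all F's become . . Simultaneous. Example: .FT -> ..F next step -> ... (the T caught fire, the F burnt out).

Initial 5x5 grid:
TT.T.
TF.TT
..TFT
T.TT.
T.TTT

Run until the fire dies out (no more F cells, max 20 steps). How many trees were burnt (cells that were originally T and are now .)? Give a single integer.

Answer: 13

Derivation:
Step 1: +6 fires, +2 burnt (F count now 6)
Step 2: +5 fires, +6 burnt (F count now 5)
Step 3: +2 fires, +5 burnt (F count now 2)
Step 4: +0 fires, +2 burnt (F count now 0)
Fire out after step 4
Initially T: 15, now '.': 23
Total burnt (originally-T cells now '.'): 13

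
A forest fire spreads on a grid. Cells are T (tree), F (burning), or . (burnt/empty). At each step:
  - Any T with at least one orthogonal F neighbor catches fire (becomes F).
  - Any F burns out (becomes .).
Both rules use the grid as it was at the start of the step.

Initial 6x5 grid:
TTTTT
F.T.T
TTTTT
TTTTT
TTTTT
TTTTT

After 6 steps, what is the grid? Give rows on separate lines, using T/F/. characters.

Step 1: 2 trees catch fire, 1 burn out
  FTTTT
  ..T.T
  FTTTT
  TTTTT
  TTTTT
  TTTTT
Step 2: 3 trees catch fire, 2 burn out
  .FTTT
  ..T.T
  .FTTT
  FTTTT
  TTTTT
  TTTTT
Step 3: 4 trees catch fire, 3 burn out
  ..FTT
  ..T.T
  ..FTT
  .FTTT
  FTTTT
  TTTTT
Step 4: 6 trees catch fire, 4 burn out
  ...FT
  ..F.T
  ...FT
  ..FTT
  .FTTT
  FTTTT
Step 5: 5 trees catch fire, 6 burn out
  ....F
  ....T
  ....F
  ...FT
  ..FTT
  .FTTT
Step 6: 4 trees catch fire, 5 burn out
  .....
  ....F
  .....
  ....F
  ...FT
  ..FTT

.....
....F
.....
....F
...FT
..FTT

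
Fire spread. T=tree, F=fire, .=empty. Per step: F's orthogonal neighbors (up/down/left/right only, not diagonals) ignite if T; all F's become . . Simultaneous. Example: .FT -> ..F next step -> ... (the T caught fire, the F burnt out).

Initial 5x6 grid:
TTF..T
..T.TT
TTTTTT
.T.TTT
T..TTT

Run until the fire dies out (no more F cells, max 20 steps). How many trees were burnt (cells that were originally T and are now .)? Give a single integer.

Step 1: +2 fires, +1 burnt (F count now 2)
Step 2: +2 fires, +2 burnt (F count now 2)
Step 3: +2 fires, +2 burnt (F count now 2)
Step 4: +4 fires, +2 burnt (F count now 4)
Step 5: +4 fires, +4 burnt (F count now 4)
Step 6: +3 fires, +4 burnt (F count now 3)
Step 7: +2 fires, +3 burnt (F count now 2)
Step 8: +0 fires, +2 burnt (F count now 0)
Fire out after step 8
Initially T: 20, now '.': 29
Total burnt (originally-T cells now '.'): 19

Answer: 19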